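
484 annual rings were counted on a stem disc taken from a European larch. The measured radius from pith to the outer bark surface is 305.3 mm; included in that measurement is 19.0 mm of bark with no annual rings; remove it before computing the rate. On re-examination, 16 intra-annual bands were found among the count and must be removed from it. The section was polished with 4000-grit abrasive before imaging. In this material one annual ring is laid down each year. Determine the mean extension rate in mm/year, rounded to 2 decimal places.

0.61 mm/year

Adjusted count: 484 − 16 = 468 annual rings.
The growth record spans 305.3 − 19.0 = 286.3 mm.
286.3 mm over 468 years gives 286.3 / 468 ≈ 0.61 mm/year.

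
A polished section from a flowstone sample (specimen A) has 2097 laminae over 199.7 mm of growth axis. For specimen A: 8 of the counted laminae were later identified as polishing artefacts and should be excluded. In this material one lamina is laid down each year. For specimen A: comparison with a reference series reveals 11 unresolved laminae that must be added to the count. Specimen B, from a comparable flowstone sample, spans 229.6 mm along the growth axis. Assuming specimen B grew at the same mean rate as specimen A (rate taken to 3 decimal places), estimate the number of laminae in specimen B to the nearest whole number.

2417 laminae

Specimen A: true lamina count = 2097 − 8 + 11 = 2100.
A: Extension rate ≈ 199.7 / 2100 = 0.095 mm/year.
Specimen B: 229.6 mm / 0.095 mm per year = 2416.84 years ≈ 2417 laminae.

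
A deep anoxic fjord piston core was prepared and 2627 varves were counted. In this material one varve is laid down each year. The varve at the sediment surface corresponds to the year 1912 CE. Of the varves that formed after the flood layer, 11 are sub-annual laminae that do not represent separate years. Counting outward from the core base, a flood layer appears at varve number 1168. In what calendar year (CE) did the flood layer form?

2627 − 1168 = 1459 varves lie beyond the flood layer toward the sediment surface.
1459 − 11 false = 1448 true varves after the flood layer.
1912 − 1448 = 464 CE.

464 CE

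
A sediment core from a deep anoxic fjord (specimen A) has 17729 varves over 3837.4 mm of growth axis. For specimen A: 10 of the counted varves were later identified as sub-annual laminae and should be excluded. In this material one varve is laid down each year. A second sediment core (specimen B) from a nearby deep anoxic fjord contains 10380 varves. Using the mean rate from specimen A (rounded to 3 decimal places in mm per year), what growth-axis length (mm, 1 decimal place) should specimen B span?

2252.5 mm

Specimen A: adjusted count: 17729 − 10 = 17719 varves.
A: Mean rate = 3837.4 mm / 17719 years ≈ 0.217 mm/year.
For B, 0.217 mm/year × 10380 years = 2252.5 mm.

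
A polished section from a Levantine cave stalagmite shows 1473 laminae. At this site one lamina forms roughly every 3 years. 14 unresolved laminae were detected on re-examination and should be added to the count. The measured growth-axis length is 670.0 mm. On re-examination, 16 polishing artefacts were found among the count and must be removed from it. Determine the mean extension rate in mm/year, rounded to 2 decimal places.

True lamina count = 1473 − 16 + 14 = 1471.
Multiplying by 3 years per lamina: 1471 × 3 = 4413 years.
Mean rate = 670.0 mm / 4413 years ≈ 0.15 mm/year.

0.15 mm/year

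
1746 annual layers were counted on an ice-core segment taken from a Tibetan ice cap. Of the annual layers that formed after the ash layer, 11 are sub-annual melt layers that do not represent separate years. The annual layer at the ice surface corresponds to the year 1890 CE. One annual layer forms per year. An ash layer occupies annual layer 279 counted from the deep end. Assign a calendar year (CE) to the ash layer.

The ash layer sits at annual layer 279 from the deep end, so 1746 − 279 = 1467 annual layers formed after it.
1467 − 11 false = 1456 true annual layers after the ash layer.
1890 − 1456 = 434 CE.

434 CE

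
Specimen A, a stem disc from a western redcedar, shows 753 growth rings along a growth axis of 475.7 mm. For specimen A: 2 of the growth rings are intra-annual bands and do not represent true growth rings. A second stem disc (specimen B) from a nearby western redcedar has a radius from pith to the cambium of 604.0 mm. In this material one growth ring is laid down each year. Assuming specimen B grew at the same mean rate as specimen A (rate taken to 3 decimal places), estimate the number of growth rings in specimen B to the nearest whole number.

954 growth rings

Specimen A: adjusted count: 753 − 2 = 751 growth rings.
A: 475.7 mm over 751 years gives 475.7 / 751 ≈ 0.633 mm/yr.
Specimen B: 604.0 mm / 0.633 mm per year = 954.19 years ≈ 954 growth rings.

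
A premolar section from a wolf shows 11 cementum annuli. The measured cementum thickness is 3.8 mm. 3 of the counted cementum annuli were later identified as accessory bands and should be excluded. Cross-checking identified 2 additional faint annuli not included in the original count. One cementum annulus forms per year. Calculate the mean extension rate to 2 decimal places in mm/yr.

After corrections the count is 11 − 3 + 2 = 10 cementum annuli.
3.8 mm over 10 years gives 3.8 / 10 ≈ 0.38 mm/yr.

0.38 mm/yr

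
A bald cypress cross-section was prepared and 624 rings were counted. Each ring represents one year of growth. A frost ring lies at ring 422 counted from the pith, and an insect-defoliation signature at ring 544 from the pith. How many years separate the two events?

The two markers are separated by 544 − 422 = 122 rings.
That is 122 years at one ring per year.

122 years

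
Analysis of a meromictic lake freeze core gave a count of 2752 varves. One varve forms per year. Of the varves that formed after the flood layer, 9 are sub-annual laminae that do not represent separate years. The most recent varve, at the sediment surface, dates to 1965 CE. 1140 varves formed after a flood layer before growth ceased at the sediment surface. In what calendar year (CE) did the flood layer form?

834 CE

1140 varves formed after the flood layer.
Removing the 9 false varves leaves 1140 − 9 = 1131 true varves beyond the flood layer.
Counting back 1131 years from 1965 CE places the flood layer in 1965 − 1131 = 834 CE.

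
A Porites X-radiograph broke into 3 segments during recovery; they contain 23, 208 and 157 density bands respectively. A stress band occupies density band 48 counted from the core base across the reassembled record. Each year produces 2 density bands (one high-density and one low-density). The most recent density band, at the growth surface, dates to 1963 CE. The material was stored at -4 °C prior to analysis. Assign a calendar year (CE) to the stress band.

1793 CE

Total density bands = 23 + 208 + 157 = 388.
Between density band 48 and the growth surface there are 388 − 48 = 340 density bands.
Dividing by 2 density bands per year: 340 / 2 = 170 years.
Counting back 170 years from 1963 CE places the stress band in 1963 − 170 = 1793 CE.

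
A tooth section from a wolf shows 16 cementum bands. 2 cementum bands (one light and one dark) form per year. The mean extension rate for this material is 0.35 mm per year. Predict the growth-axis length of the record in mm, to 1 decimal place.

Dividing by 2 cementum bands per year: 16 / 2 = 8 years.
Length ≈ 0.35 × 8 = 2.8 mm.

2.8 mm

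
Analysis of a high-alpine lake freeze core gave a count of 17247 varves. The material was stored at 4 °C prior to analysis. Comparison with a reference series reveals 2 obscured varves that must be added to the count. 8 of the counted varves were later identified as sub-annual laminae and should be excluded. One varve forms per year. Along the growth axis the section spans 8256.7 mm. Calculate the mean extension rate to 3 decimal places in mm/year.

0.479 mm/year

After corrections the count is 17247 − 8 + 2 = 17241 varves.
Mean rate = 8256.7 mm / 17241 years ≈ 0.479 mm/year.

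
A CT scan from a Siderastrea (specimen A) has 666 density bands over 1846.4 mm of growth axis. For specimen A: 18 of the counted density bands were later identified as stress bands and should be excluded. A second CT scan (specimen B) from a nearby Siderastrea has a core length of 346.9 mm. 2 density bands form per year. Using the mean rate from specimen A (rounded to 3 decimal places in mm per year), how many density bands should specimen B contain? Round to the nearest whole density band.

Specimen A: after corrections the count is 666 − 18 = 648 density bands.
Specimen A: 648 density bands at 2 per year is 648 / 2 = 324 years.
A: 1846.4 mm over 324 years gives 1846.4 / 324 ≈ 5.699 mm/yr.
For B, 346.9 / 5.699 = 60.87 years; at 2 density bands per year that is 60.87 × 2 ≈ 122 density bands.

122 density bands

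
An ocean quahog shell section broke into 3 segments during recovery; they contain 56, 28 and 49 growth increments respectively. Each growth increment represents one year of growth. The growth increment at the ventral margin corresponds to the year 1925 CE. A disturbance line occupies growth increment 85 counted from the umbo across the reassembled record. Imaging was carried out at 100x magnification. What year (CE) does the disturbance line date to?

Total growth increments = 56 + 28 + 49 = 133.
The disturbance line sits at growth increment 85 from the umbo, so 133 − 85 = 48 growth increments formed after it.
The growth increment at the ventral margin is 1925 CE, so the disturbance line dates to 1925 − 48 = 1877 CE.

1877 CE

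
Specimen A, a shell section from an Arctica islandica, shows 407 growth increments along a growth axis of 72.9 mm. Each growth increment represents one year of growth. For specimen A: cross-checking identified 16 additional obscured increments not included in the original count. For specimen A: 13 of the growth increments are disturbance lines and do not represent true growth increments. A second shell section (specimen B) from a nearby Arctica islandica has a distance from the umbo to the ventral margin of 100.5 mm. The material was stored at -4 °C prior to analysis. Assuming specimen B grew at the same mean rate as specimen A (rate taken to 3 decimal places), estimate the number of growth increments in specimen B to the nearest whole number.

Specimen A: adjusted count: 407 − 13 + 16 = 410 growth increments.
A: 72.9 mm over 410 years gives 72.9 / 410 ≈ 0.178 mm/yr.
For B, 100.5 / 0.178 = 564.61 years ≈ 565 growth increments.

565 growth increments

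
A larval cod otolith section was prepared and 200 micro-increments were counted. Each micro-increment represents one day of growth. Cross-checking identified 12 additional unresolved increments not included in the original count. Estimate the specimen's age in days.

212 d

After corrections the count is 200 + 12 = 212 micro-increments.
With a one-to-one micro-increment periodicity this is 212 days.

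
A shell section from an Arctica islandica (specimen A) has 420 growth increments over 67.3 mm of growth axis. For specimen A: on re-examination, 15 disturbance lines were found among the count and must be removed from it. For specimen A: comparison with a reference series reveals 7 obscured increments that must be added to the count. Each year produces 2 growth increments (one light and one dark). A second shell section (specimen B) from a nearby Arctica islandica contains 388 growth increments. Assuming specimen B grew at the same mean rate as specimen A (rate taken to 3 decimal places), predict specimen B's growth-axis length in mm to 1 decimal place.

63.4 mm

Specimen A: correcting the raw count gives 420 − 15 + 7 = 412 true growth increments.
Specimen A: dividing by 2 growth increments per year: 412 / 2 = 206 years.
A: Mean rate = 67.3 mm / 206 years ≈ 0.327 mm/year.
Specimen B: 388 growth increments at 2 per year is 388 / 2 = 194 years. Length of B = 0.327 × 194 = 63.4 mm.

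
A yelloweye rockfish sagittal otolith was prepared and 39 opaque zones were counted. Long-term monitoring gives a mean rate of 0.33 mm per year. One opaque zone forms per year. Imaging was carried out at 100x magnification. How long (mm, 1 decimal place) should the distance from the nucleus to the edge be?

12.9 mm

39 years of growth are recorded.
Predicted length = 0.33 mm/year × 39 years = 12.9 mm.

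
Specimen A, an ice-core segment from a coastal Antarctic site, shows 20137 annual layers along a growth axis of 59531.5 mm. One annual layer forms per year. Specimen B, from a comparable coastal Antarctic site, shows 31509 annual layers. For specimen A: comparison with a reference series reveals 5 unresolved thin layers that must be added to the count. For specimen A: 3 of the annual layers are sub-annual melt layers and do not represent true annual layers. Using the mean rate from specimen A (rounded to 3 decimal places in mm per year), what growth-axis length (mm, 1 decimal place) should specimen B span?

Specimen A: correcting the raw count gives 20137 − 3 + 5 = 20139 true annual layers.
A: 59531.5 mm over 20139 years gives 59531.5 / 20139 ≈ 2.956 mm/year.
For B, 2.956 mm/year × 31509 years = 93140.6 mm.

93140.6 mm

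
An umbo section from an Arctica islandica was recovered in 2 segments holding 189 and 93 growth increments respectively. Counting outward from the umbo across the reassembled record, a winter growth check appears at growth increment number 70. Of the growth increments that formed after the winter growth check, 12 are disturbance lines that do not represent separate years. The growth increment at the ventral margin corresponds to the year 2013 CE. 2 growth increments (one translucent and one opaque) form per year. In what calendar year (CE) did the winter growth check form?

1913 CE

Total growth increments = 189 + 93 = 282.
The winter growth check sits at growth increment 70 from the umbo, so 282 − 70 = 212 growth increments formed after it.
212 − 12 false = 200 true growth increments after the winter growth check.
Dividing by 2 growth increments per year: 200 / 2 = 100 years.
Counting back 100 years from 2013 CE places the winter growth check in 2013 − 100 = 1913 CE.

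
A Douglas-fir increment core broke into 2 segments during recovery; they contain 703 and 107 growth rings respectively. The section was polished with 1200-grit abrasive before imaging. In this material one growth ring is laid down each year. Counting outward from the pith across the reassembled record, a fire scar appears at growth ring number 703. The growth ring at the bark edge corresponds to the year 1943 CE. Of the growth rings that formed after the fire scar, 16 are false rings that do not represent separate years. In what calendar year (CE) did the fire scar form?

1852 CE

Total growth rings = 703 + 107 = 810.
810 − 703 = 107 growth rings lie beyond the fire scar toward the bark edge.
107 − 16 false = 91 true growth rings after the fire scar.
Counting back 91 years from 1943 CE places the fire scar in 1943 − 91 = 1852 CE.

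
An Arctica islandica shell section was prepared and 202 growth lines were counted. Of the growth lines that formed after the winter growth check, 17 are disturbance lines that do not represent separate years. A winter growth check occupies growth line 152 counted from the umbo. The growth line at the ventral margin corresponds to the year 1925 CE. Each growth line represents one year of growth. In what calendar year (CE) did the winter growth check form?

Between growth line 152 and the ventral margin there are 202 − 152 = 50 growth lines.
Removing the 17 false growth lines leaves 50 − 17 = 33 true growth lines beyond the winter growth check.
Counting back 33 years from 1925 CE places the winter growth check in 1925 − 33 = 1892 CE.

1892 CE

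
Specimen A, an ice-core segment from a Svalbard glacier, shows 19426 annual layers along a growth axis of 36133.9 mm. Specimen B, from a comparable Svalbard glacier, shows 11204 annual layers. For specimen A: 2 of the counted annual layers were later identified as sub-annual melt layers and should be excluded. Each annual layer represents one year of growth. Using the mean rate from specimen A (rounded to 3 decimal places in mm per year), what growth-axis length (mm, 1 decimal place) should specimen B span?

Specimen A: after corrections the count is 19426 − 2 = 19424 annual layers.
A: Extension rate ≈ 36133.9 / 19424 = 1.860 mm/yr.
For B, 1.860 mm/year × 11204 years = 20839.4 mm.

20839.4 mm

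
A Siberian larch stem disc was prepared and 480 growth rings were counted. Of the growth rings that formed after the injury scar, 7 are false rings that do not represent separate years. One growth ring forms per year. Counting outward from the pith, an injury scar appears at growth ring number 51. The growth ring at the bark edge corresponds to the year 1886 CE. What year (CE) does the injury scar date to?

The injury scar sits at growth ring 51 from the pith, so 480 − 51 = 429 growth rings formed after it.
Removing the 7 false growth rings leaves 429 − 7 = 422 true growth rings beyond the injury scar.
1886 − 422 = 1464 CE.

1464 CE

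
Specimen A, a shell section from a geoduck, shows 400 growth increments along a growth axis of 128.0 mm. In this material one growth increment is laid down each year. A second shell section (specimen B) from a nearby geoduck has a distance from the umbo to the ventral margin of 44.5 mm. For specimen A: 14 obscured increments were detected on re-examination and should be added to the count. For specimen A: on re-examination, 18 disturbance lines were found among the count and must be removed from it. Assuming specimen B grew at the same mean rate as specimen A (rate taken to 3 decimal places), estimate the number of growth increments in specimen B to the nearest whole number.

138 growth increments

Specimen A: adjusted count: 400 − 18 + 14 = 396 growth increments.
A: 128.0 mm over 396 years gives 128.0 / 396 ≈ 0.323 mm/year.
Specimen B: 44.5 mm / 0.323 mm per year = 137.77 years ≈ 138 growth increments.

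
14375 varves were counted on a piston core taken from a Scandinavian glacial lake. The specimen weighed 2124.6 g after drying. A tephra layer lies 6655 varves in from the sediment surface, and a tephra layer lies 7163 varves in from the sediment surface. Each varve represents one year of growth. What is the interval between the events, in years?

508 yr

7163 − 6655 = 508 varves lie between the two events.
That is 508 years at one varve per year.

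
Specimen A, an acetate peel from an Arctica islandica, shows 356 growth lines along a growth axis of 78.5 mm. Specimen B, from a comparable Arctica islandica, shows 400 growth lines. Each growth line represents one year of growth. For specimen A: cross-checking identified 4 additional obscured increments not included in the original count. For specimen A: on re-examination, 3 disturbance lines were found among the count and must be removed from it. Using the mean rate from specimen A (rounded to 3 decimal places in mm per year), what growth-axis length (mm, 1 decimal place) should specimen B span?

Specimen A: after corrections the count is 356 − 3 + 4 = 357 growth lines.
A: Extension rate ≈ 78.5 / 357 = 0.220 mm/yr.
B's length ≈ 0.220 × 400 = 88.0 mm.

88.0 mm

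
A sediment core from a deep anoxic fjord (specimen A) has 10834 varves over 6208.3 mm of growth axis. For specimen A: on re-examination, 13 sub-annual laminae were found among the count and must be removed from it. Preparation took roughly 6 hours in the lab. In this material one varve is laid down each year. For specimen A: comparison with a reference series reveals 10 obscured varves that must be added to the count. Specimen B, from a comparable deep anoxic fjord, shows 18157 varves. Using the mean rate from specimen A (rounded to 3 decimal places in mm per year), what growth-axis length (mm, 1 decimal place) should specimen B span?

10404.0 mm

Specimen A: adjusted count: 10834 − 13 + 10 = 10831 varves.
A: 6208.3 mm over 10831 years gives 6208.3 / 10831 ≈ 0.573 mm per year.
B's length ≈ 0.573 × 18157 = 10404.0 mm.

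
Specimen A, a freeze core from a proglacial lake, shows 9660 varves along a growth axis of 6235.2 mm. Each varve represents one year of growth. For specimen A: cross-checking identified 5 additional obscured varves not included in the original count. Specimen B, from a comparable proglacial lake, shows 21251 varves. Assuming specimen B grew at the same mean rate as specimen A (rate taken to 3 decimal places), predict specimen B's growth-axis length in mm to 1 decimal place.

Specimen A: correcting the raw count gives 9660 + 5 = 9665 true varves.
A: Extension rate ≈ 6235.2 / 9665 = 0.645 mm/year.
For B, 0.645 mm/year × 21251 years = 13706.9 mm.

13706.9 mm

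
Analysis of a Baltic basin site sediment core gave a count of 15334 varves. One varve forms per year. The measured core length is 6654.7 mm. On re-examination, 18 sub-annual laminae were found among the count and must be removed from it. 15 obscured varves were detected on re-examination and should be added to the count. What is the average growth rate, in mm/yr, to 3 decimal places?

0.434 mm/yr

True varve count = 15334 − 18 + 15 = 15331.
Mean rate = 6654.7 mm / 15331 years ≈ 0.434 mm/yr.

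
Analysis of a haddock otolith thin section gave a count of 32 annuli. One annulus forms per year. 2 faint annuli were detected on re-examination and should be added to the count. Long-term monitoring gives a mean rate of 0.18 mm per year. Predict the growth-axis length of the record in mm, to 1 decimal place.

True annulus count = 32 + 2 = 34.
Predicted length = 0.18 mm/year × 34 years = 6.1 mm.

6.1 mm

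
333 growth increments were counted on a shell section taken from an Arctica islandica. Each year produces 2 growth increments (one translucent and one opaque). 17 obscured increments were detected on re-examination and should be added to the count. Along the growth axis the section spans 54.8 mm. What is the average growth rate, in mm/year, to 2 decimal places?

After corrections the count is 333 + 17 = 350 growth increments.
With 2 growth increments per year, 350 / 2 = 175 years.
Extension rate ≈ 54.8 / 175 = 0.31 mm/year.

0.31 mm/year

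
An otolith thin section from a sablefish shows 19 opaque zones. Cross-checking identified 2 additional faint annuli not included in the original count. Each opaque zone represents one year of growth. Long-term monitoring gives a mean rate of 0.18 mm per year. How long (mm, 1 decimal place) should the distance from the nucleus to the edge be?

After corrections the count is 19 + 2 = 21 opaque zones.
Predicted length = 0.18 mm/year × 21 years = 3.8 mm.

3.8 mm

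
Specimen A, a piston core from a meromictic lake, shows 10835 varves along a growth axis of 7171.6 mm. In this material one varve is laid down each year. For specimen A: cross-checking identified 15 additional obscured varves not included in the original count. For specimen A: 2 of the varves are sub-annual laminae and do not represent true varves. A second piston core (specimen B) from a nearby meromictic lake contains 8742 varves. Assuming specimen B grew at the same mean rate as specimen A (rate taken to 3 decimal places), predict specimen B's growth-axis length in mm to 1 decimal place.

5778.5 mm

Specimen A: true varve count = 10835 − 2 + 15 = 10848.
A: Extension rate ≈ 7171.6 / 10848 = 0.661 mm per year.
B's length ≈ 0.661 × 8742 = 5778.5 mm.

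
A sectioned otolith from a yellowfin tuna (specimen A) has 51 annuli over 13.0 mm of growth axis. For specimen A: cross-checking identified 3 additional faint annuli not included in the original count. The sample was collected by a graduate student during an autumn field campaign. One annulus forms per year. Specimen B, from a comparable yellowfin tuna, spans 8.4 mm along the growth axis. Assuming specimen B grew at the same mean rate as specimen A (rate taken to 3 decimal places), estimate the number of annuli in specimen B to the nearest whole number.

35 annuli

Specimen A: true annulus count = 51 + 3 = 54.
A: Mean rate = 13.0 mm / 54 years ≈ 0.241 mm/yr.
Specimen B: 8.4 mm / 0.241 mm per year = 34.85 years ≈ 35 annuli.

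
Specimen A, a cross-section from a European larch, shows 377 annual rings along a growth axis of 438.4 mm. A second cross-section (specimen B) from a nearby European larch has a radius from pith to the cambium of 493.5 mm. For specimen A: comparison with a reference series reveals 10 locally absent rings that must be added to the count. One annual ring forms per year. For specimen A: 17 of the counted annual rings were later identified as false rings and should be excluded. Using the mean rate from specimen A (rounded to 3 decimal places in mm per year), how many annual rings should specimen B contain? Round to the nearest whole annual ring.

416 annual rings

Specimen A: true annual ring count = 377 − 17 + 10 = 370.
A: Mean rate = 438.4 mm / 370 years ≈ 1.185 mm/yr.
For B, 493.5 / 1.185 = 416.46 years ≈ 416 annual rings.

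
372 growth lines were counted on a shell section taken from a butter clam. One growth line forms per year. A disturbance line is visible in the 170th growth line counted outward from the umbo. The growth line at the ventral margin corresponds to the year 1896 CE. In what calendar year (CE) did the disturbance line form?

The disturbance line sits at growth line 170 from the umbo, so 372 − 170 = 202 growth lines formed after it.
Counting back 202 years from 1896 CE places the disturbance line in 1896 − 202 = 1694 CE.

1694 CE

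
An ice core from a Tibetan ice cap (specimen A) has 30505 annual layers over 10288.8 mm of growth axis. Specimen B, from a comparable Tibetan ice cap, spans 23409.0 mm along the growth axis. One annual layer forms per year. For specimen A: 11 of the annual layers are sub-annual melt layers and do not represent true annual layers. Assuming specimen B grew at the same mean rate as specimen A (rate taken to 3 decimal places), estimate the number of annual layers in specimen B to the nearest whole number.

Specimen A: correcting the raw count gives 30505 − 11 = 30494 true annual layers.
A: 10288.8 mm over 30494 years gives 10288.8 / 30494 ≈ 0.337 mm/year.
Specimen B: 23409.0 mm / 0.337 mm per year = 69462.91 years ≈ 69463 annual layers.

69463 annual layers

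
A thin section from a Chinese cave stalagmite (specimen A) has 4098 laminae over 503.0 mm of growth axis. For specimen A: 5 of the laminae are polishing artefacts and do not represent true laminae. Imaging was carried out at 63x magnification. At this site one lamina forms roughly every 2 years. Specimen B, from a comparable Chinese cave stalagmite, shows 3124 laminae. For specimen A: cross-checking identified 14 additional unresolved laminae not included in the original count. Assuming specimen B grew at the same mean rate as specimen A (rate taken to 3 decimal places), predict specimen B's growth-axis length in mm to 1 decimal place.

Specimen A: adjusted count: 4098 − 5 + 14 = 4107 laminae.
Specimen A: at 2 years per lamina, 4107 × 2 = 8214 years.
A: 503.0 mm over 8214 years gives 503.0 / 8214 ≈ 0.061 mm per year.
Specimen B: multiplying by 2 years per lamina: 3124 × 2 = 6248 years. B's length ≈ 0.061 × 6248 = 381.1 mm.

381.1 mm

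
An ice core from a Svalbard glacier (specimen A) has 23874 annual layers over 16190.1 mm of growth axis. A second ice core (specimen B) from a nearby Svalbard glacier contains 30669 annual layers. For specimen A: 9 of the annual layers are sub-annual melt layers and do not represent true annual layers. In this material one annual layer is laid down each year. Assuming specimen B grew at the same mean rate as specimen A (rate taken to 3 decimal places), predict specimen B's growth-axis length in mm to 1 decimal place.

20793.6 mm

Specimen A: adjusted count: 23874 − 9 = 23865 annual layers.
A: Extension rate ≈ 16190.1 / 23865 = 0.678 mm/year.
For B, 0.678 mm/year × 30669 years = 20793.6 mm.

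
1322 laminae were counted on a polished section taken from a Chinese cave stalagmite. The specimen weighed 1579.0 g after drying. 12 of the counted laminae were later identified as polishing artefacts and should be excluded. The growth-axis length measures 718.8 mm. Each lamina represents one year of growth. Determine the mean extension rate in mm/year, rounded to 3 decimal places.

Correcting the raw count gives 1322 − 12 = 1310 true laminae.
Mean rate = 718.8 mm / 1310 years ≈ 0.549 mm/year.

0.549 mm/year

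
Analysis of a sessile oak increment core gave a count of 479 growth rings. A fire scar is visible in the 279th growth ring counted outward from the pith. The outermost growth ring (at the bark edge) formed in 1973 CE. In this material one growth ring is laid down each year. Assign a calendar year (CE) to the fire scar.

1773 CE

479 − 279 = 200 growth rings lie beyond the fire scar toward the bark edge.
1973 − 200 = 1773 CE.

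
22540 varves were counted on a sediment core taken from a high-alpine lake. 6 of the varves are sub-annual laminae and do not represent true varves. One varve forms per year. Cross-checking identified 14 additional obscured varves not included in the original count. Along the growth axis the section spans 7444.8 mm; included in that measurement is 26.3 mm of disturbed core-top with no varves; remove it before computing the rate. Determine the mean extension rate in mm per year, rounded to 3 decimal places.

0.329 mm per year

After corrections the count is 22540 − 6 + 14 = 22548 varves.
Removing the 26.3 mm offcut leaves 7444.8 − 26.3 = 7418.5 mm.
Extension rate ≈ 7418.5 / 22548 = 0.329 mm per year.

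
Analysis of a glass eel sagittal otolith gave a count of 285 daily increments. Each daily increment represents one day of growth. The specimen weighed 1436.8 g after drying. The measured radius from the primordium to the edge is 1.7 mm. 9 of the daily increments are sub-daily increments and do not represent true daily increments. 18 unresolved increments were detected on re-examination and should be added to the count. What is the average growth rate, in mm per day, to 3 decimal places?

0.006 mm per day

True daily increment count = 285 − 9 + 18 = 294.
Mean rate = 1.7 mm / 294 days ≈ 0.006 mm per day.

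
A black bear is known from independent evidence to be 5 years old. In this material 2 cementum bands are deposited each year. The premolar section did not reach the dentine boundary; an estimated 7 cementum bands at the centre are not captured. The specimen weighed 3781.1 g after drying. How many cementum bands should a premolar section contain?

With 2 cementum bands per year, 5 years would produce 5 × 2 = 10 cementum bands.
Less the 7 uncaptured cementum bands: 10 − 7 = 3.

3 cementum bands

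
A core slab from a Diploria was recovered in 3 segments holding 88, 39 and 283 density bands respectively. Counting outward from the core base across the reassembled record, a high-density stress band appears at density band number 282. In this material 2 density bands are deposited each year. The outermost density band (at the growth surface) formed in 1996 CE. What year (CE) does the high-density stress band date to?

1932 CE

Total density bands = 88 + 39 + 283 = 410.
Between density band 282 and the growth surface there are 410 − 282 = 128 density bands.
128 density bands at 2 per year is 128 / 2 = 64 years.
The density band at the growth surface is 1996 CE, so the high-density stress band dates to 1996 − 64 = 1932 CE.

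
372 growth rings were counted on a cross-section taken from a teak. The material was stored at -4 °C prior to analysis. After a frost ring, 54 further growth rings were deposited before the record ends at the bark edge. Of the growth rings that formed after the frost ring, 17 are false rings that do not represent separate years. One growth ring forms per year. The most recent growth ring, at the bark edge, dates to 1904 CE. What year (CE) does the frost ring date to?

1867 CE

There are 54 growth rings younger than the frost ring.
54 − 17 false = 37 true growth rings after the frost ring.
Counting back 37 years from 1904 CE places the frost ring in 1904 − 37 = 1867 CE.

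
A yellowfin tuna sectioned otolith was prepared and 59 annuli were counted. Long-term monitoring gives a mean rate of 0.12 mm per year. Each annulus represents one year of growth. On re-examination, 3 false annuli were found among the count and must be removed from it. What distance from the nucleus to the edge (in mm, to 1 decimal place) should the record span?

Correcting the raw count gives 59 − 3 = 56 true annuli.
Length ≈ 0.12 × 56 = 6.7 mm.

6.7 mm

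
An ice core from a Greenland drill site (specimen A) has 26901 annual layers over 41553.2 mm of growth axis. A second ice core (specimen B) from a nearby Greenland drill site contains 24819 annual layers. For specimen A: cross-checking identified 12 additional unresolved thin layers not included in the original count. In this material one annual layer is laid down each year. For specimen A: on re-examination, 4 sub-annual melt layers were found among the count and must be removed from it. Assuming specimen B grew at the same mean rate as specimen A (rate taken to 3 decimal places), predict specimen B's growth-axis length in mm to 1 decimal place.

Specimen A: adjusted count: 26901 − 4 + 12 = 26909 annual layers.
A: Mean rate = 41553.2 mm / 26909 years ≈ 1.544 mm/year.
B's length ≈ 1.544 × 24819 = 38320.5 mm.

38320.5 mm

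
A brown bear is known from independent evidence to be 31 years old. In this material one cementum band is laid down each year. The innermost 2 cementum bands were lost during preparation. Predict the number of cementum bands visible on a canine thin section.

29 cementum bands

Expected cementum bands over 31 years: 31.
Less the 2 uncaptured cementum bands: 31 − 2 = 29.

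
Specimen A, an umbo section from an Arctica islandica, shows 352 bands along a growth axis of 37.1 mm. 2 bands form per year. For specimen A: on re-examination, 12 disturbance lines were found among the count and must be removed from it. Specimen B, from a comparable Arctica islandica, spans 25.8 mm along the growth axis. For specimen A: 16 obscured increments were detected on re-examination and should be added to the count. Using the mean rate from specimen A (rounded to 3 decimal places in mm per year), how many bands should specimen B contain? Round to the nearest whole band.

248 bands

Specimen A: after corrections the count is 352 − 12 + 16 = 356 bands.
Specimen A: dividing by 2 bands per year: 356 / 2 = 178 years.
A: Extension rate ≈ 37.1 / 178 = 0.208 mm per year.
Specimen B: 25.8 mm / 0.208 mm per year = 124.04 years; at 2 bands per year that is 124.04 × 2 ≈ 248 bands.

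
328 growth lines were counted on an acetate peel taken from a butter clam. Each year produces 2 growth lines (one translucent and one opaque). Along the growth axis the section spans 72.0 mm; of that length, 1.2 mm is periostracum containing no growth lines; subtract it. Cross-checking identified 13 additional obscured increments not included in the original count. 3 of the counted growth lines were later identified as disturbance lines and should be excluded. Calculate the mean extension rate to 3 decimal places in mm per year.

Adjusted count: 328 − 3 + 13 = 338 growth lines.
Dividing by 2 growth lines per year: 338 / 2 = 169 years.
The growth record spans 72.0 − 1.2 = 70.8 mm.
Mean rate = 70.8 mm / 169 years ≈ 0.419 mm per year.

0.419 mm per year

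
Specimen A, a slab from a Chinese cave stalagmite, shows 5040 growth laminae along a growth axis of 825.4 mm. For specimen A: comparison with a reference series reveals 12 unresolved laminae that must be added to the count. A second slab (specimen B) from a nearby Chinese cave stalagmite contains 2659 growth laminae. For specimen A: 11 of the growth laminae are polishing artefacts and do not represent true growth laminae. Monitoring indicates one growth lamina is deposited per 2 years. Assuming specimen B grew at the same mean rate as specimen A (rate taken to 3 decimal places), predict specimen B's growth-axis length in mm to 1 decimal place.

436.1 mm

Specimen A: correcting the raw count gives 5040 − 11 + 12 = 5041 true growth laminae.
Specimen A: multiplying by 2 years per growth lamina: 5041 × 2 = 10082 years.
A: Mean rate = 825.4 mm / 10082 years ≈ 0.082 mm/yr.
Specimen B: at 2 years per growth lamina, 2659 × 2 = 5318 years. Length of B = 0.082 × 5318 = 436.1 mm.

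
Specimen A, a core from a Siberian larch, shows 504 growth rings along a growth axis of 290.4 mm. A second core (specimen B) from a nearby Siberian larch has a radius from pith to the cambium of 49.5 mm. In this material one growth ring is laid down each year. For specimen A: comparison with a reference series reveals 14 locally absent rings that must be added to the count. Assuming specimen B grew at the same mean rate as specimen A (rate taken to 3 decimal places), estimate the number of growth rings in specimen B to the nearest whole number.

Specimen A: correcting the raw count gives 504 + 14 = 518 true growth rings.
A: Extension rate ≈ 290.4 / 518 = 0.561 mm per year.
B spans 49.5 / 0.561 = 88.24 years ≈ 88 growth rings.

88 growth rings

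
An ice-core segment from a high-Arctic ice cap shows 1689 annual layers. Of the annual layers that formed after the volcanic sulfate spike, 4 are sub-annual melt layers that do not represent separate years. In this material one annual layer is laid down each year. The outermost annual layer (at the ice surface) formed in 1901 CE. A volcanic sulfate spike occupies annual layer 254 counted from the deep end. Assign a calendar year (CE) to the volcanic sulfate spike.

470 CE

Between annual layer 254 and the ice surface there are 1689 − 254 = 1435 annual layers.
Removing the 4 false annual layers leaves 1435 − 4 = 1431 true annual layers beyond the volcanic sulfate spike.
The annual layer at the ice surface is 1901 CE, so the volcanic sulfate spike dates to 1901 − 1431 = 470 CE.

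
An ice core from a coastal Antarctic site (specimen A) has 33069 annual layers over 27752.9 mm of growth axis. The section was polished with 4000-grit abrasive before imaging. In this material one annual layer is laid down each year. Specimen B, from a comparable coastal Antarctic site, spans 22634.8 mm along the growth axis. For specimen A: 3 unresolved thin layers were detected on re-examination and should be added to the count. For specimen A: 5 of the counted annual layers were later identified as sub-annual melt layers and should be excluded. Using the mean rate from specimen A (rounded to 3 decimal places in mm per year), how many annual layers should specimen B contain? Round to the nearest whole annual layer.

Specimen A: after corrections the count is 33069 − 5 + 3 = 33067 annual layers.
A: Mean rate = 27752.9 mm / 33067 years ≈ 0.839 mm/year.
B spans 22634.8 / 0.839 = 26978.31 years ≈ 26978 annual layers.

26978 annual layers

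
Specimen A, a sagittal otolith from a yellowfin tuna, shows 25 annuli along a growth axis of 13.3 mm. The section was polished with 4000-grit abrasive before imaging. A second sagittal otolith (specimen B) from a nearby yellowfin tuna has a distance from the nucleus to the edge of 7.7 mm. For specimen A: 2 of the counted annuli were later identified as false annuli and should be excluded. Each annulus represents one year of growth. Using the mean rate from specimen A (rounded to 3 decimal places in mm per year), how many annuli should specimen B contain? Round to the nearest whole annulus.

13 annuli

Specimen A: true annulus count = 25 − 2 = 23.
A: Mean rate = 13.3 mm / 23 years ≈ 0.578 mm/yr.
For B, 7.7 / 0.578 = 13.32 years ≈ 13 annuli.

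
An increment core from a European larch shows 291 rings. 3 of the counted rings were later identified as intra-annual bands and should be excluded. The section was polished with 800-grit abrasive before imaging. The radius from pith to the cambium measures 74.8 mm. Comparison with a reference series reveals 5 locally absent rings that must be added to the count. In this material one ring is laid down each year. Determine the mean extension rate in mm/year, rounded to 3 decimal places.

Correcting the raw count gives 291 − 3 + 5 = 293 true rings.
Extension rate ≈ 74.8 / 293 = 0.255 mm/year.

0.255 mm/year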